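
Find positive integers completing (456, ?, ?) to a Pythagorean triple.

We need the other leg and hypotenuse such that 456² + x² = c².
Take x = 217, c = 505: 456² + 217² = 207936 + 47089 = 255025 = 505² ✓
Triple: (217, 456, 505)

(217, 456, 505)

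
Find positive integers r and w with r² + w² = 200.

We need to find integers r, w > 0 such that r² + w² = 200.
Trying r = 2: w² = 200 - 2² = 200 - 4 = 196
w = 14
Check: 2² + 14² = 4 + 196 = 200 ✓

200 = 2² + 14²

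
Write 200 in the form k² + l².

We need to find integers k, l > 0 such that k² + l² = 200.
Trying k = 2: l² = 200 - 2² = 200 - 4 = 196
l = 14
Check: 2² + 14² = 4 + 196 = 200 ✓

200 = 2² + 14²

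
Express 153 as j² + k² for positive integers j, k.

We need to find integers j, k > 0 such that j² + k² = 153.
Trying j = 3: k² = 153 - 3² = 153 - 9 = 144
k = 12
Check: 3² + 12² = 9 + 144 = 153 ✓

153 = 3² + 12²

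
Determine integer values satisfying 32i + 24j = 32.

Step 1: Check solvability.
gcd(32, 24) = 8
Since 8 divides 32, solutions exist.

Step 2: Apply extended Euclidean algorithm to find gcd.
We find integers such that 32*x0 + 24*y0 = 8

Step 3: Scale the particular solution.
Multiply by 32/8 = 4:
i = 4, j = -4

Step 4: Verify.
32*(4) + 24*(-4) = 32 = 32 ✓

i = 4, j = -4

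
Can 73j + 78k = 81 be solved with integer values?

Step 1: Compute gcd(73, 78).
gcd(73, 78) = 1

Step 2: Check divisibility.
Does 1 divide 81? 81 = 1 x 81, so yes.

By the theorem on linear Diophantine equations, 73j + 78k = 81 has integer solutions if and only if gcd(73, 78) divides 81. Since 1 | 81, solutions exist.

Yes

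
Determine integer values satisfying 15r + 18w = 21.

Step 1: Check solvability.
gcd(15, 18) = 3
Since 3 divides 21, solutions exist.

Step 2: Apply extended Euclidean algorithm to find gcd.
We find integers such that 15*x0 + 18*y0 = 3

Step 3: Scale the particular solution.
Multiply by 21/3 = 7:
r = -7, w = 7

Step 4: Verify.
15*(-7) + 18*(7) = 21 = 21 ✓

r = -7, w = 7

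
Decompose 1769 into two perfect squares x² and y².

We need to find integers x, y > 0 such that x² + y² = 1769.
Trying x = 13: y² = 1769 - 13² = 1769 - 169 = 1600
y = 40
Check: 13² + 40² = 169 + 1600 = 1769 ✓

1769 = 13² + 40²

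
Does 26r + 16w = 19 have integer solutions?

Step 1: Compute gcd(26, 16).
gcd(26, 16) = 2

Step 2: Check divisibility.
Does 2 divide 19? 19 = 2 x 9 + 1, so no.

By the theorem on linear Diophantine equations, 26r + 16w = 19 has integer solutions if and only if gcd(26, 16) divides 19. Since 2 does not divide 19, no solutions exist.

No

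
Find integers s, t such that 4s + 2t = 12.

Step 1: Check solvability.
gcd(4, 2) = 2
Since 2 divides 12, solutions exist.

Step 2: Apply extended Euclidean algorithm to find gcd.
We find integers such that 4*x0 + 2*y0 = 2

Step 3: Scale the particular solution.
Multiply by 12/2 = 6:
s = 0, t = 6

Step 4: Verify.
4*(0) + 2*(6) = 12 = 12 ✓

s = 0, t = 6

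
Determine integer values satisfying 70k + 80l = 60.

Step 1: Check solvability.
gcd(70, 80) = 10
Since 10 divides 60, solutions exist.

Step 2: Apply extended Euclidean algorithm to find gcd.
We find integers such that 70*x0 + 80*y0 = 10

Step 3: Scale the particular solution.
Multiply by 60/10 = 6:
k = -6, l = 6

Step 4: Verify.
70*(-6) + 80*(6) = 60 = 60 ✓

k = -6, l = 6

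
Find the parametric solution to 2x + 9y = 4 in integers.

Step 1: Compute gcd(2, 9) = 1.
Since 1 divides 4, solutions exist.

Step 2: Find a particular solution using extended Euclidean algorithm.
We get x₀ = -16, y₀ = 4.
Check: 2*-16 + 9*4 = 4 = 4 ✓

Step 3: Write the general solution.
x = -16 + (9/1)t = -16 + 9t
y = 4 - (2/1)t = 4 - 2t
for any integer t.

x = -16 + 9t, y = 4 - 2t for integer t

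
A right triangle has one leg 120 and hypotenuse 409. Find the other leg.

a² = c² - b² = 167281 - 14400 = 152881
a = 391

391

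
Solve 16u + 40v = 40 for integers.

Step 1: Check solvability.
gcd(16, 40) = 8
Since 8 divides 40, solutions exist.

Step 2: Apply extended Euclidean algorithm to find gcd.
We find integers such that 16*x0 + 40*y0 = 8

Step 3: Scale the particular solution.
Multiply by 40/8 = 5:
u = -10, v = 5

Step 4: Verify.
16*(-10) + 40*(5) = 40 = 40 ✓

u = -10, v = 5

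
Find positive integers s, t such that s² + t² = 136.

Search for s with 136 - s² a perfect square.
s = 6: 136 - 6² = 136 - 36 = 100 = 10² ✓
So s = 6, t = 10.

s = 6, t = 10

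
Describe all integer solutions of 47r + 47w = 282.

Step 1: Compute gcd(47, 47) = 47.
Since 47 divides 282, solutions exist.

Step 2: Find a particular solution using extended Euclidean algorithm.
We get r₀ = 0, w₀ = 6.
Check: 47*0 + 47*6 = 282 = 282 ✓

Step 3: Write the general solution.
r = 0 + (47/47)t = 0 + 1t
w = 6 - (47/47)t = 6 - 1t
for any integer t.

r = 0 + 1t, w = 6 - 1t for integer t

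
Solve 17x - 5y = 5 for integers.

Step 1: Check solvability.
gcd(17, 5) = 1
Since 1 divides 5, solutions exist.

Step 2: Apply extended Euclidean algorithm to find gcd.
We find integers such that 17*x0 + 5*y0 = 1

Step 3: Scale the particular solution.
Multiply by 5/1 = 5:
x = -10, y = -35

Step 4: Verify.
17*(-10) - 5*(-35) = 5 = 5 ✓

x = -10, y = -35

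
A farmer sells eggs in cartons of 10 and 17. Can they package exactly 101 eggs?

We need non-negative a, b with 10a + 17b = 101.
gcd(10, 17) = 1 divides 101.
Try a = 5: 17b = 101 - 50 = 51, so b = 3.
One way: 5 cartons of 10 and 3 cartons of 17.

Yes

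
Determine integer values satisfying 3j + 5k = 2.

Step 1: Check solvability.
gcd(3, 5) = 1
Since 1 divides 2, solutions exist.

Step 2: Apply extended Euclidean algorithm to find gcd.
We find integers such that 3*x0 + 5*y0 = 1

Step 3: Scale the particular solution.
Multiply by 2/1 = 2:
j = 4, k = -2

Step 4: Verify.
3*(4) + 5*(-2) = 2 = 2 ✓

j = 4, k = -2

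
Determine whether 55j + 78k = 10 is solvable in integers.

Step 1: Compute gcd(55, 78).
gcd(55, 78) = 1

Step 2: Check divisibility.
Does 1 divide 10? 10 = 1 x 10, so yes.

By the theorem on linear Diophantine equations, 55j + 78k = 10 has integer solutions if and only if gcd(55, 78) divides 10. Since 1 | 10, solutions exist.

Yes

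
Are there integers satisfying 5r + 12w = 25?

Step 1: Compute gcd(5, 12).
gcd(5, 12) = 1

Step 2: Check divisibility.
Does 1 divide 25? 25 = 1 x 25, so yes.

By the theorem on linear Diophantine equations, 5r + 12w = 25 has integer solutions if and only if gcd(5, 12) divides 25. Since 1 | 25, solutions exist.

Yes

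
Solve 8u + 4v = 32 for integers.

Step 1: Check solvability.
gcd(8, 4) = 4
Since 4 divides 32, solutions exist.

Step 2: Apply extended Euclidean algorithm to find gcd.
We find integers such that 8*x0 + 4*y0 = 4

Step 3: Scale the particular solution.
Multiply by 32/4 = 8:
u = 0, v = 8

Step 4: Verify.
8*(0) + 4*(8) = 32 = 32 ✓

u = 0, v = 8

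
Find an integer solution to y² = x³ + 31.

Try small integer x values and check whether x³ + 31 is a perfect square.
x = -3: x³ + 31 = -3³ + 31 = -27 + 31 = 4
Is 4 a perfect square? 2² = 4 ✓
So (x, y) = (-3, -2) is a solution.

x = -3, y = -2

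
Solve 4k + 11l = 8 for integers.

Step 1: Check solvability.
gcd(4, 11) = 1
Since 1 divides 8, solutions exist.

Step 2: Apply extended Euclidean algorithm to find gcd.
We find integers such that 4*x0 + 11*y0 = 1

Step 3: Scale the particular solution.
Multiply by 8/1 = 8:
k = 24, l = -8

Step 4: Verify.
4*(24) + 11*(-8) = 8 = 8 ✓

k = 24, l = -8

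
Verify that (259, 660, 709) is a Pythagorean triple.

Compute a² + b²:
259² + 660² = 67081 + 435600 = 502681
Compute c²:
709² = 502681
Since 502681 = 502681, it is a Pythagorean triple.

Yes, it is a Pythagorean triple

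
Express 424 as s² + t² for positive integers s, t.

We need to find integers s, t > 0 such that s² + t² = 424.
Trying s = 10: t² = 424 - 10² = 424 - 100 = 324
t = 18
Check: 10² + 18² = 100 + 324 = 424 ✓

424 = 10² + 18²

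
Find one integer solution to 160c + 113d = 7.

Step 1: Check solvability.
gcd(160, 113) = 1
Since 1 divides 7, solutions exist.

Step 2: Apply extended Euclidean algorithm to find gcd.
We find integers such that 160*x0 + 113*y0 = 1

Step 3: Scale the particular solution.
Multiply by 7/1 = 7:
c = -84, d = 119

Step 4: Verify.
160*(-84) + 113*(119) = 7 = 7 ✓

c = -84, d = 119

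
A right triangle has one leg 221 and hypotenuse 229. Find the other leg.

b² = c² - a² = 52441 - 48841 = 3600
b = 60

60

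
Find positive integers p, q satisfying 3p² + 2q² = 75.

Try small values of p and check whether (75 - 3p²)/2 is a perfect square.
p = 1: 3·1² = 3, so 2q² = 75 - 3 = 72, giving q² = 36, q = 6.
Check: 3·1² + 2·6² = 3 + 72 = 75 ✓

p = 1, q = 6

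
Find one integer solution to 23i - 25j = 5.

Step 1: Check solvability.
gcd(23, 25) = 1
Since 1 divides 5, solutions exist.

Step 2: Apply extended Euclidean algorithm to find gcd.
We find integers such that 23*x0 + 25*y0 = 1

Step 3: Scale the particular solution.
Multiply by 5/1 = 5:
i = 60, j = 55

Step 4: Verify.
23*(60) - 25*(55) = 5 = 5 ✓

i = 60, j = 55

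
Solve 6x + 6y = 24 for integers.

Step 1: Check solvability.
gcd(6, 6) = 6
Since 6 divides 24, solutions exist.

Step 2: Apply extended Euclidean algorithm to find gcd.
We find integers such that 6*x0 + 6*y0 = 6

Step 3: Scale the particular solution.
Multiply by 24/6 = 4:
x = 0, y = 4

Step 4: Verify.
6*(0) + 6*(4) = 24 = 24 ✓

x = 0, y = 4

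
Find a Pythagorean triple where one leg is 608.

We need the other leg and hypotenuse such that 608² + x² = c².
Take x = 105, c = 617: 608² + 105² = 369664 + 11025 = 380689 = 617² ✓
Triple: (105, 608, 617)

(105, 608, 617)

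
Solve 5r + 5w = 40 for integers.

Step 1: Check solvability.
gcd(5, 5) = 5
Since 5 divides 40, solutions exist.

Step 2: Apply extended Euclidean algorithm to find gcd.
We find integers such that 5*x0 + 5*y0 = 5

Step 3: Scale the particular solution.
Multiply by 40/5 = 8:
r = 0, w = 8

Step 4: Verify.
5*(0) + 5*(8) = 40 = 40 ✓

r = 0, w = 8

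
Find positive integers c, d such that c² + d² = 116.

Search for c with 116 - c² a perfect square.
c = 4: 116 - 4² = 116 - 16 = 100 = 10² ✓
So c = 4, d = 10.

c = 4, d = 10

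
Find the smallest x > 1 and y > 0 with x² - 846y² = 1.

We seek the smallest positive integers (x, y) with x² - 846y² = 1, i.e., x² = 846y² + 1.
Try successive y values:
y = 1: x² = 846·1² + 1 = 847, not a perfect square
y = 2: x² = 846·2² + 1 = 3385, not a perfect square
y = 3: x² = 846·3² + 1 = 7615, not a perfect square
... continuing the search (or via continued fractions) ...
y = 73688: x² = 846·73688² + 1 = 4593713457025, x = 2143295 ✓

Verify: 2143295² - 846·73688² = 4593713457025 - 4593713457024 = 1 ✓

x = 2143295, y = 73688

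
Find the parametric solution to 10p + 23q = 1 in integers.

Step 1: Compute gcd(10, 23) = 1.
Since 1 divides 1, solutions exist.

Step 2: Find a particular solution using extended Euclidean algorithm.
We get p₀ = 7, q₀ = -3.
Check: 10*7 + 23*-3 = 1 = 1 ✓

Step 3: Write the general solution.
p = 7 + (23/1)t = 7 + 23t
q = -3 - (10/1)t = -3 - 10t
for any integer t.

p = 7 + 23t, q = -3 - 10t for integer t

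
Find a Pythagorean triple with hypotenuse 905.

We need a² + b² = 905² = 819025.
Trying: 663² + 616² = 439569 + 379456 = 819025 ✓

(663, 616, 905)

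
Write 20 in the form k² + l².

We need to find integers k, l > 0 such that k² + l² = 20.
Trying k = 2: l² = 20 - 2² = 20 - 4 = 16
l = 4
Check: 2² + 4² = 4 + 16 = 20 ✓

20 = 2² + 4²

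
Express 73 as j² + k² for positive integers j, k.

We need to find integers j, k > 0 such that j² + k² = 73.
Trying j = 3: k² = 73 - 3² = 73 - 9 = 64
k = 8
Check: 3² + 8² = 9 + 64 = 73 ✓

73 = 3² + 8²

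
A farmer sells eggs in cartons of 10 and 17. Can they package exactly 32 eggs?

We need non-negative a, b with 10a + 17b = 32.
gcd(10, 17) = 1 divides 32, but no a in [0, 3] gives non-negative b.

No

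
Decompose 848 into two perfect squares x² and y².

We need to find integers x, y > 0 such that x² + y² = 848.
Trying x = 8: y² = 848 - 8² = 848 - 64 = 784
y = 28
Check: 8² + 28² = 64 + 784 = 848 ✓

848 = 8² + 28²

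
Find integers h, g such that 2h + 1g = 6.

Step 1: Check solvability.
gcd(2, 1) = 1
Since 1 divides 6, solutions exist.

Step 2: Apply extended Euclidean algorithm to find gcd.
We find integers such that 2*x0 + 1*y0 = 1

Step 3: Scale the particular solution.
Multiply by 6/1 = 6:
h = 0, g = 6

Step 4: Verify.
2*(0) + 1*(6) = 6 = 6 ✓

h = 0, g = 6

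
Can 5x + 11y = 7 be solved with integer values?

Step 1: Compute gcd(5, 11).
gcd(5, 11) = 1

Step 2: Check divisibility.
Does 1 divide 7? 7 = 1 x 7, so yes.

By the theorem on linear Diophantine equations, 5x + 11y = 7 has integer solutions if and only if gcd(5, 11) divides 7. Since 1 | 7, solutions exist.

Yes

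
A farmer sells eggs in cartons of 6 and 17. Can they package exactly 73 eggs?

We need non-negative a, b with 6a + 17b = 73.
gcd(6, 17) = 1 divides 73, but no a in [0, 12] gives non-negative b.

No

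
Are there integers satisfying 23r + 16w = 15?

Step 1: Compute gcd(23, 16).
gcd(23, 16) = 1

Step 2: Check divisibility.
Does 1 divide 15? 15 = 1 x 15, so yes.

By the theorem on linear Diophantine equations, 23r + 16w = 15 has integer solutions if and only if gcd(23, 16) divides 15. Since 1 | 15, solutions exist.

Yes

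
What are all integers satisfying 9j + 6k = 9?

Step 1: Compute gcd(9, 6) = 3.
Since 3 divides 9, solutions exist.

Step 2: Find a particular solution using extended Euclidean algorithm.
We get j₀ = 3, k₀ = -3.
Check: 9*3 + 6*-3 = 9 = 9 ✓

Step 3: Write the general solution.
j = 3 + (6/3)t = 3 + 2t
k = -3 - (9/3)t = -3 - 3t
for any integer t.

j = 3 + 2t, k = -3 - 3t for integer t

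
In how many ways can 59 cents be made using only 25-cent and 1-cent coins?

We need non-negative integers (x, y) with 25x + 1y = 59.
For each x from 0 to 2, check if (59 - 25x) is a non-negative multiple of 1.
Solutions (x, y): (0,59), (1,34), (2,9)
Count: 3

3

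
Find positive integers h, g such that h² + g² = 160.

Search for h with 160 - h² a perfect square.
h = 4: 160 - 4² = 160 - 16 = 144 = 12² ✓
So h = 4, g = 12.

h = 4, g = 12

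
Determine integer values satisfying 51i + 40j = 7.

Step 1: Check solvability.
gcd(51, 40) = 1
Since 1 divides 7, solutions exist.

Step 2: Apply extended Euclidean algorithm to find gcd.
We find integers such that 51*x0 + 40*y0 = 1

Step 3: Scale the particular solution.
Multiply by 7/1 = 7:
i = 77, j = -98

Step 4: Verify.
51*(77) + 40*(-98) = 7 = 7 ✓

i = 77, j = -98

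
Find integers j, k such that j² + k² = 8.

We need to find integers j, k > 0 such that j² + k² = 8.
Trying j = 2: k² = 8 - 2² = 8 - 4 = 4
k = 2
Check: 2² + 2² = 4 + 4 = 8 ✓

8 = 2² + 2²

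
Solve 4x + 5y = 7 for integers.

Step 1: Check solvability.
gcd(4, 5) = 1
Since 1 divides 7, solutions exist.

Step 2: Apply extended Euclidean algorithm to find gcd.
We find integers such that 4*x0 + 5*y0 = 1

Step 3: Scale the particular solution.
Multiply by 7/1 = 7:
x = -7, y = 7

Step 4: Verify.
4*(-7) + 5*(7) = 7 = 7 ✓

x = -7, y = 7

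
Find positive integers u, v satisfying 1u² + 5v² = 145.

Try small values of u and check whether (145 - 1u²)/5 is a perfect square.
u = 10: 1·10² = 100, so 5v² = 145 - 100 = 45, giving v² = 9, v = 3.
Check: 1·10² + 5·3² = 100 + 45 = 145 ✓

u = 10, v = 3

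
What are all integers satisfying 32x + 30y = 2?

Step 1: Compute gcd(32, 30) = 2.
Since 2 divides 2, solutions exist.

Step 2: Find a particular solution using extended Euclidean algorithm.
We get x₀ = 1, y₀ = -1.
Check: 32*1 + 30*-1 = 2 = 2 ✓

Step 3: Write the general solution.
x = 1 + (30/2)t = 1 + 15t
y = -1 - (32/2)t = -1 - 16t
for any integer t.

x = 1 + 15t, y = -1 - 16t for integer t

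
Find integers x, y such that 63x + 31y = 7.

Step 1: Check solvability.
gcd(63, 31) = 1
Since 1 divides 7, solutions exist.

Step 2: Apply extended Euclidean algorithm to find gcd.
We find integers such that 63*x0 + 31*y0 = 1

Step 3: Scale the particular solution.
Multiply by 7/1 = 7:
x = 7, y = -14

Step 4: Verify.
63*(7) + 31*(-14) = 7 = 7 ✓

x = 7, y = -14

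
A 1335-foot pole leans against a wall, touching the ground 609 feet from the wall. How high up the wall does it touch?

The ladder, wall, and ground form a right triangle with hypotenuse 1335 and one leg 609.
By the Pythagorean theorem: h² = 1335² - 609² = 1782225 - 370881 = 1411344
h = √1411344 = 1188 feet

1188 feet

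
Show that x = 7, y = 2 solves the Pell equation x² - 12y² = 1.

Compute x² = 7² = 49
Compute 12y² = 12·2² = 12·4 = 48
x² - 12y² = 49 - 48 = 1
Since this equals 1, (7, 2) is a solution.

Yes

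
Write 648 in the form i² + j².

We need to find integers i, j > 0 such that i² + j² = 648.
Trying i = 18: j² = 648 - 18² = 648 - 324 = 324
j = 18
Check: 18² + 18² = 324 + 324 = 648 ✓

648 = 18² + 18²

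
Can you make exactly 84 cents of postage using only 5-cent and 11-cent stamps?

We need non-negative x, y with 5x + 11y = 84.
gcd(5, 11) = 1 divides 84, so integer solutions exist.
Search for a non-negative one: x = 8 gives 11y = 84 - 40 = 44, so y = 4.
Check: 5·8 + 11·4 = 84 ✓

Yes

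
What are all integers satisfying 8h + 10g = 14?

Step 1: Compute gcd(8, 10) = 2.
Since 2 divides 14, solutions exist.

Step 2: Find a particular solution using extended Euclidean algorithm.
We get h₀ = -7, g₀ = 7.
Check: 8*-7 + 10*7 = 14 = 14 ✓

Step 3: Write the general solution.
h = -7 + (10/2)t = -7 + 5t
g = 7 - (8/2)t = 7 - 4t
for any integer t.

h = -7 + 5t, g = 7 - 4t for integer t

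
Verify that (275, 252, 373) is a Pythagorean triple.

Compute a² + b²:
275² + 252² = 75625 + 63504 = 139129
Compute c²:
373² = 139129
Since 139129 = 139129, it is a Pythagorean triple.

Yes, it is a Pythagorean triple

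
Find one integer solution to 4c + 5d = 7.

Step 1: Check solvability.
gcd(4, 5) = 1
Since 1 divides 7, solutions exist.

Step 2: Apply extended Euclidean algorithm to find gcd.
We find integers such that 4*x0 + 5*y0 = 1

Step 3: Scale the particular solution.
Multiply by 7/1 = 7:
c = -7, d = 7

Step 4: Verify.
4*(-7) + 5*(7) = 7 = 7 ✓

c = -7, d = 7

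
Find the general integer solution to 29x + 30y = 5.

Step 1: Compute gcd(29, 30) = 1.
Since 1 divides 5, solutions exist.

Step 2: Find a particular solution using extended Euclidean algorithm.
We get x₀ = -5, y₀ = 5.
Check: 29*-5 + 30*5 = 5 = 5 ✓

Step 3: Write the general solution.
x = -5 + (30/1)t = -5 + 30t
y = 5 - (29/1)t = 5 - 29t
for any integer t.

x = -5 + 30t, y = 5 - 29t for integer t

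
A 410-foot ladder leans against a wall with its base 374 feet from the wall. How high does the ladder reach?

The ladder, wall, and ground form a right triangle with hypotenuse 410 and one leg 374.
By the Pythagorean theorem: h² = 410² - 374² = 168100 - 139876 = 28224
h = √28224 = 168 feet

168 feet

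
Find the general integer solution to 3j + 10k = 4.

Step 1: Compute gcd(3, 10) = 1.
Since 1 divides 4, solutions exist.

Step 2: Find a particular solution using extended Euclidean algorithm.
We get j₀ = -12, k₀ = 4.
Check: 3*-12 + 10*4 = 4 = 4 ✓

Step 3: Write the general solution.
j = -12 + (10/1)t = -12 + 10t
k = 4 - (3/1)t = 4 - 3t
for any integer t.

j = -12 + 10t, k = 4 - 3t for integer t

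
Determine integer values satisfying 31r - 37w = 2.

Step 1: Check solvability.
gcd(31, 37) = 1
Since 1 divides 2, solutions exist.

Step 2: Apply extended Euclidean algorithm to find gcd.
We find integers such that 31*x0 + 37*y0 = 1

Step 3: Scale the particular solution.
Multiply by 2/1 = 2:
r = 12, w = 10

Step 4: Verify.
31*(12) - 37*(10) = 2 = 2 ✓

r = 12, w = 10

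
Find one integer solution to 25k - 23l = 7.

Step 1: Check solvability.
gcd(25, 23) = 1
Since 1 divides 7, solutions exist.

Step 2: Apply extended Euclidean algorithm to find gcd.
We find integers such that 25*x0 + 23*y0 = 1

Step 3: Scale the particular solution.
Multiply by 7/1 = 7:
k = -77, l = -84

Step 4: Verify.
25*(-77) - 23*(-84) = 7 = 7 ✓

k = -77, l = -84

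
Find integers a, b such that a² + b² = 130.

We need to find integers a, b > 0 such that a² + b² = 130.
Trying a = 3: b² = 130 - 3² = 130 - 9 = 121
b = 11
Check: 3² + 11² = 9 + 121 = 130 ✓

130 = 3² + 11²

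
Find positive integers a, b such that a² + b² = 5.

Search for a with 5 - a² a perfect square.
a = 1: 5 - 1² = 5 - 1 = 4 = 2² ✓
So a = 1, b = 2.

a = 1, b = 2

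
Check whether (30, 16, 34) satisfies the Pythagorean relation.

Compute a² + b²:
30² + 16² = 900 + 256 = 1156
Compute c²:
34² = 1156
Since 1156 = 1156, it is a Pythagorean triple.

Yes, it is a Pythagorean triple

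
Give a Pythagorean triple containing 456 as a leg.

We need the other leg and hypotenuse such that 456² + x² = c².
Take x = 217, c = 505: 456² + 217² = 207936 + 47089 = 255025 = 505² ✓
Triple: (217, 456, 505)

(217, 456, 505)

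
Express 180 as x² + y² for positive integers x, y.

We need to find integers x, y > 0 such that x² + y² = 180.
Trying x = 6: y² = 180 - 6² = 180 - 36 = 144
y = 12
Check: 6² + 12² = 36 + 144 = 180 ✓

180 = 6² + 12²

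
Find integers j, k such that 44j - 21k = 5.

Step 1: Check solvability.
gcd(44, 21) = 1
Since 1 divides 5, solutions exist.

Step 2: Apply extended Euclidean algorithm to find gcd.
We find integers such that 44*x0 + 21*y0 = 1

Step 3: Scale the particular solution.
Multiply by 5/1 = 5:
j = -50, k = -105

Step 4: Verify.
44*(-50) - 21*(-105) = 5 = 5 ✓

j = -50, k = -105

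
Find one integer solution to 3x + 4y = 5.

Step 1: Check solvability.
gcd(3, 4) = 1
Since 1 divides 5, solutions exist.

Step 2: Apply extended Euclidean algorithm to find gcd.
We find integers such that 3*x0 + 4*y0 = 1

Step 3: Scale the particular solution.
Multiply by 5/1 = 5:
x = -5, y = 5

Step 4: Verify.
3*(-5) + 4*(5) = 5 = 5 ✓

x = -5, y = 5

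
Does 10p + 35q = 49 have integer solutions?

Step 1: Compute gcd(10, 35).
gcd(10, 35) = 5

Step 2: Check divisibility.
Does 5 divide 49? 49 = 5 x 9 + 4, so no.

By the theorem on linear Diophantine equations, 10p + 35q = 49 has integer solutions if and only if gcd(10, 35) divides 49. Since 5 does not divide 49, no solutions exist.

No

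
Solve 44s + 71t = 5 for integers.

Step 1: Check solvability.
gcd(44, 71) = 1
Since 1 divides 5, solutions exist.

Step 2: Apply extended Euclidean algorithm to find gcd.
We find integers such that 44*x0 + 71*y0 = 1

Step 3: Scale the particular solution.
Multiply by 5/1 = 5:
s = 105, t = -65

Step 4: Verify.
44*(105) + 71*(-65) = 5 = 5 ✓

s = 105, t = -65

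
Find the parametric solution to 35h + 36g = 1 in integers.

Step 1: Compute gcd(35, 36) = 1.
Since 1 divides 1, solutions exist.

Step 2: Find a particular solution using extended Euclidean algorithm.
We get h₀ = -1, g₀ = 1.
Check: 35*-1 + 36*1 = 1 = 1 ✓

Step 3: Write the general solution.
h = -1 + (36/1)t = -1 + 36t
g = 1 - (35/1)t = 1 - 35t
for any integer t.

h = -1 + 36t, g = 1 - 35t for integer t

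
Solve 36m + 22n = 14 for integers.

Step 1: Check solvability.
gcd(36, 22) = 2
Since 2 divides 14, solutions exist.

Step 2: Apply extended Euclidean algorithm to find gcd.
We find integers such that 36*x0 + 22*y0 = 2

Step 3: Scale the particular solution.
Multiply by 14/2 = 7:
m = -21, n = 35

Step 4: Verify.
36*(-21) + 22*(35) = 14 = 14 ✓

m = -21, n = 35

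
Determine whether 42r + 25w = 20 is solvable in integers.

Step 1: Compute gcd(42, 25).
gcd(42, 25) = 1

Step 2: Check divisibility.
Does 1 divide 20? 20 = 1 x 20, so yes.

By the theorem on linear Diophantine equations, 42r + 25w = 20 has integer solutions if and only if gcd(42, 25) divides 20. Since 1 | 20, solutions exist.

Yes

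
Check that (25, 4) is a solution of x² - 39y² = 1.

Compute x² = 25² = 625
Compute 39y² = 39·4² = 39·16 = 624
x² - 39y² = 625 - 624 = 1
Since this equals 1, (25, 4) is a solution.

Yes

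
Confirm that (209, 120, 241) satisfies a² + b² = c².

Compute a² + b² = 209² + 120² = 43681 + 14400 = 58081
Compute c² = 241² = 58081
Since 58081 = 58081, confirmed.

Yes, it is a Pythagorean triple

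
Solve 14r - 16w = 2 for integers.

Step 1: Check solvability.
gcd(14, 16) = 2
Since 2 divides 2, solutions exist.

Step 2: Apply extended Euclidean algorithm to find gcd.
We find integers such that 14*x0 + 16*y0 = 2

Step 3: Scale the particular solution.
Multiply by 2/2 = 1:
r = -1, w = -1

Step 4: Verify.
14*(-1) - 16*(-1) = 2 = 2 ✓

r = -1, w = -1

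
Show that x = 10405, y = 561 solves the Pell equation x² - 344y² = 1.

Compute x² = 10405² = 108264025
Compute 344y² = 344·561² = 344·314721 = 108264024
x² - 344y² = 108264025 - 108264024 = 1
Since this equals 1, (10405, 561) is a solution.

Yes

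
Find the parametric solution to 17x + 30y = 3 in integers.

Step 1: Compute gcd(17, 30) = 1.
Since 1 divides 3, solutions exist.

Step 2: Find a particular solution using extended Euclidean algorithm.
We get x₀ = -21, y₀ = 12.
Check: 17*-21 + 30*12 = 3 = 3 ✓

Step 3: Write the general solution.
x = -21 + (30/1)t = -21 + 30t
y = 12 - (17/1)t = 12 - 17t
for any integer t.

x = -21 + 30t, y = 12 - 17t for integer t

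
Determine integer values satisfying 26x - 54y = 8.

Step 1: Check solvability.
gcd(26, 54) = 2
Since 2 divides 8, solutions exist.

Step 2: Apply extended Euclidean algorithm to find gcd.
We find integers such that 26*x0 + 54*y0 = 2

Step 3: Scale the particular solution.
Multiply by 8/2 = 4:
x = -8, y = -4

Step 4: Verify.
26*(-8) - 54*(-4) = 8 = 8 ✓

x = -8, y = -4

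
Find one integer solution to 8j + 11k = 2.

Step 1: Check solvability.
gcd(8, 11) = 1
Since 1 divides 2, solutions exist.

Step 2: Apply extended Euclidean algorithm to find gcd.
We find integers such that 8*x0 + 11*y0 = 1

Step 3: Scale the particular solution.
Multiply by 2/1 = 2:
j = -8, k = 6

Step 4: Verify.
8*(-8) + 11*(6) = 2 = 2 ✓

j = -8, k = 6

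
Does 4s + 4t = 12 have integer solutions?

Step 1: Compute gcd(4, 4).
gcd(4, 4) = 4

Step 2: Check divisibility.
Does 4 divide 12? 12 = 4 x 3, so yes.

By the theorem on linear Diophantine equations, 4s + 4t = 12 has integer solutions if and only if gcd(4, 4) divides 12. Since 4 | 12, solutions exist.

Yes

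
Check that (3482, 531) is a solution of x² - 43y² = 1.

Compute x² = 3482² = 12124324
Compute 43y² = 43·531² = 43·281961 = 12124323
x² - 43y² = 12124324 - 12124323 = 1
Since this equals 1, (3482, 531) is a solution.

Yes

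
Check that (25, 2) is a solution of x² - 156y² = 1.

Compute x² = 25² = 625
Compute 156y² = 156·2² = 156·4 = 624
x² - 156y² = 625 - 624 = 1
Since this equals 1, (25, 2) is a solution.

Yes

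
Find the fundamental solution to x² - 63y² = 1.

We seek the smallest positive integers (x, y) with x² - 63y² = 1, i.e., x² = 63y² + 1.
Try successive y values:
y = 1: x² = 63·1² + 1 = 64, x = 8 ✓

Verify: 8² - 63·1² = 64 - 63 = 1 ✓

x = 8, y = 1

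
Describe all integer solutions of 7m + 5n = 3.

Step 1: Compute gcd(7, 5) = 1.
Since 1 divides 3, solutions exist.

Step 2: Find a particular solution using extended Euclidean algorithm.
We get m₀ = -6, n₀ = 9.
Check: 7*-6 + 5*9 = 3 = 3 ✓

Step 3: Write the general solution.
m = -6 + (5/1)t = -6 + 5t
n = 9 - (7/1)t = 9 - 7t
for any integer t.

m = -6 + 5t, n = 9 - 7t for integer t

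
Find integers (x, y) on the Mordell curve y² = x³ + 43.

Try small integer x values and check whether x³ + 43 is a perfect square.
x = -3: x³ + 43 = -3³ + 43 = -27 + 43 = 16
Is 16 a perfect square? 4² = 16 ✓
So (x, y) = (-3, 4) is a solution.

x = -3, y = 4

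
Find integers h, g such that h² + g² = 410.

We need to find integers h, g > 0 such that h² + g² = 410.
Trying h = 7: g² = 410 - 7² = 410 - 49 = 361
g = 19
Check: 7² + 19² = 49 + 361 = 410 ✓

410 = 7² + 19²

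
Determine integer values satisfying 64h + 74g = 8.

Step 1: Check solvability.
gcd(64, 74) = 2
Since 2 divides 8, solutions exist.

Step 2: Apply extended Euclidean algorithm to find gcd.
We find integers such that 64*x0 + 74*y0 = 2

Step 3: Scale the particular solution.
Multiply by 8/2 = 4:
h = -60, g = 52

Step 4: Verify.
64*(-60) + 74*(52) = 8 = 8 ✓

h = -60, g = 52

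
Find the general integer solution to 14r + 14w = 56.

Step 1: Compute gcd(14, 14) = 14.
Since 14 divides 56, solutions exist.

Step 2: Find a particular solution using extended Euclidean algorithm.
We get r₀ = 0, w₀ = 4.
Check: 14*0 + 14*4 = 56 = 56 ✓

Step 3: Write the general solution.
r = 0 + (14/14)t = 0 + 1t
w = 4 - (14/14)t = 4 - 1t
for any integer t.

r = 0 + 1t, w = 4 - 1t for integer t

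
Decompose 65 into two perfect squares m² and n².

We need to find integers m, n > 0 such that m² + n² = 65.
Trying m = 1: n² = 65 - 1² = 65 - 1 = 64
n = 8
Check: 1² + 8² = 1 + 64 = 65 ✓

65 = 1² + 8²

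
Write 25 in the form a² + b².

We need to find integers a, b > 0 such that a² + b² = 25.
Trying a = 3: b² = 25 - 3² = 25 - 9 = 16
b = 4
Check: 3² + 4² = 9 + 16 = 25 ✓

25 = 3² + 4²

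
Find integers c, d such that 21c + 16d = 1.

Step 1: Check solvability.
gcd(21, 16) = 1
Since 1 divides 1, solutions exist.

Step 2: Apply extended Euclidean algorithm to find gcd.
We find integers such that 21*x0 + 16*y0 = 1

Step 3: Scale the particular solution.
Multiply by 1/1 = 1:
c = -3, d = 4

Step 4: Verify.
21*(-3) + 16*(4) = 1 = 1 ✓

c = -3, d = 4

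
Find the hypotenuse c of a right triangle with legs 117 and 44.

c² = a² + b² = 117² + 44² = 13689 + 1936 = 15625
c = 125

125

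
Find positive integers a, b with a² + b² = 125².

We need a² + b² = 125² = 15625.
Trying: 117² + 44² = 13689 + 1936 = 15625 ✓

(117, 44, 125)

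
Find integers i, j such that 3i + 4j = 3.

Step 1: Check solvability.
gcd(3, 4) = 1
Since 1 divides 3, solutions exist.

Step 2: Apply extended Euclidean algorithm to find gcd.
We find integers such that 3*x0 + 4*y0 = 1

Step 3: Scale the particular solution.
Multiply by 3/1 = 3:
i = -3, j = 3

Step 4: Verify.
3*(-3) + 4*(3) = 3 = 3 ✓

i = -3, j = 3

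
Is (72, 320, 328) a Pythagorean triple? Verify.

Compute a² + b² = 72² + 320² = 5184 + 102400 = 107584
Compute c² = 328² = 107584
Since 107584 = 107584, confirmed.

Yes, it is a Pythagorean triple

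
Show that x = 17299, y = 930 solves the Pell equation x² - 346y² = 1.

Compute x² = 17299² = 299255401
Compute 346y² = 346·930² = 346·864900 = 299255400
x² - 346y² = 299255401 - 299255400 = 1
Since this equals 1, (17299, 930) is a solution.

Yes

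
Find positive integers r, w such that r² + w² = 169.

Search for r with 169 - r² a perfect square.
r = 5: 169 - 5² = 169 - 25 = 144 = 12² ✓
So r = 5, w = 12.

r = 5, w = 12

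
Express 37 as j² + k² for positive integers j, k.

We need to find integers j, k > 0 such that j² + k² = 37.
Trying j = 1: k² = 37 - 1² = 37 - 1 = 36
k = 6
Check: 1² + 6² = 1 + 36 = 37 ✓

37 = 1² + 6²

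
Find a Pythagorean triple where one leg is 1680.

We need the other leg and hypotenuse such that 1680² + x² = c².
Take x = 576, c = 1776: 1680² + 576² = 2822400 + 331776 = 3154176 = 1776² ✓
Triple: (1680, 576, 1776)

(1680, 576, 1776)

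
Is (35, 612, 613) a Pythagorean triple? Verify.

Compute a² + b² = 35² + 612² = 1225 + 374544 = 375769
Compute c² = 613² = 375769
Since 375769 = 375769, confirmed.

Yes, it is a Pythagorean triple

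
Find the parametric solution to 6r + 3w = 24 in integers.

Step 1: Compute gcd(6, 3) = 3.
Since 3 divides 24, solutions exist.

Step 2: Find a particular solution using extended Euclidean algorithm.
We get r₀ = 0, w₀ = 8.
Check: 6*0 + 3*8 = 24 = 24 ✓

Step 3: Write the general solution.
r = 0 + (3/3)t = 0 + 1t
w = 8 - (6/3)t = 8 - 2t
for any integer t.

r = 0 + 1t, w = 8 - 2t for integer t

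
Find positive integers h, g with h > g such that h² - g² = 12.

Factor: h² - g² = (h+g)(h-g) = 12.
We need two factors of 12 with the same parity.
Use h+g = 6 and h-g = 2 (product 6·2 = 12).
Adding: 2h = 8, so h = 4.
Subtracting: 2g = 4, so g = 2.
Check: 4² - 2² = 16 - 4 = 12 ✓

h = 4, g = 2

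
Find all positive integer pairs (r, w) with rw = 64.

The positive divisors of 64 are: 1, 2, 4, 8, 16, 32, 64.
Each divisor d gives the pair (d, 64/d):
(1, 64), (2, 32), (4, 16), (8, 8), (16, 4), (32, 2), (64, 1)

(1, 64), (2, 32), (4, 16), (8, 8), (16, 4), (32, 2), (64, 1)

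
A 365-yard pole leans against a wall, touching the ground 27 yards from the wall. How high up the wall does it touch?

The ladder, wall, and ground form a right triangle with hypotenuse 365 and one leg 27.
By the Pythagorean theorem: h² = 365² - 27² = 133225 - 729 = 132496
h = √132496 = 364 yards

364 yards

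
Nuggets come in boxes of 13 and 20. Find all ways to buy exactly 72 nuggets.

We need non-negative integers (x, y) with 13x + 20y = 72.
For each x in 0..5, check if 72 - 13x is a non-negative multiple of 20.
x = 4: 20y = 20, y = 1 ✓

(4 boxes of 13, 1 boxes of 20)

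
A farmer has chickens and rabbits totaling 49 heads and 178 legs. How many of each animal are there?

Let c = chickens, r = rabbits.
Heads: c + r = 49
Legs: 2c + 4r = 178
From the first equation, c = 49 - r. Substitute:
2(49 - r) + 4r = 178
98 + 2r = 178
r = (178 - 98)/2 = 40
c = 49 - 40 = 9

Chickens: 9, Rabbits: 40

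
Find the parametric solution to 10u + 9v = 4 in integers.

Step 1: Compute gcd(10, 9) = 1.
Since 1 divides 4, solutions exist.

Step 2: Find a particular solution using extended Euclidean algorithm.
We get u₀ = 4, v₀ = -4.
Check: 10*4 + 9*-4 = 4 = 4 ✓

Step 3: Write the general solution.
u = 4 + (9/1)t = 4 + 9t
v = -4 - (10/1)t = -4 - 10t
for any integer t.

u = 4 + 9t, v = -4 - 10t for integer t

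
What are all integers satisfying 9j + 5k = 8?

Step 1: Compute gcd(9, 5) = 1.
Since 1 divides 8, solutions exist.

Step 2: Find a particular solution using extended Euclidean algorithm.
We get j₀ = -8, k₀ = 16.
Check: 9*-8 + 5*16 = 8 = 8 ✓

Step 3: Write the general solution.
j = -8 + (5/1)t = -8 + 5t
k = 16 - (9/1)t = 16 - 9t
for any integer t.

j = -8 + 5t, k = 16 - 9t for integer t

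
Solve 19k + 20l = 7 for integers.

Step 1: Check solvability.
gcd(19, 20) = 1
Since 1 divides 7, solutions exist.

Step 2: Apply extended Euclidean algorithm to find gcd.
We find integers such that 19*x0 + 20*y0 = 1

Step 3: Scale the particular solution.
Multiply by 7/1 = 7:
k = -7, l = 7

Step 4: Verify.
19*(-7) + 20*(7) = 7 = 7 ✓

k = -7, l = 7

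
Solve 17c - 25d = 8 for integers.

Step 1: Check solvability.
gcd(17, 25) = 1
Since 1 divides 8, solutions exist.

Step 2: Apply extended Euclidean algorithm to find gcd.
We find integers such that 17*x0 + 25*y0 = 1

Step 3: Scale the particular solution.
Multiply by 8/1 = 8:
c = 24, d = 16

Step 4: Verify.
17*(24) - 25*(16) = 8 = 8 ✓

c = 24, d = 16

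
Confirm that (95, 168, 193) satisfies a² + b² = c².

Compute a² + b² = 95² + 168² = 9025 + 28224 = 37249
Compute c² = 193² = 37249
Since 37249 = 37249, confirmed.

Yes, it is a Pythagorean triple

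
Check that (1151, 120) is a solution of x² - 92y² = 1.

Compute x² = 1151² = 1324801
Compute 92y² = 92·120² = 92·14400 = 1324800
x² - 92y² = 1324801 - 1324800 = 1
Since this equals 1, (1151, 120) is a solution.

Yes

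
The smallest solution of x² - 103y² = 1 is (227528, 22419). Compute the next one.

Solutions to x² - Dy² = 1 are generated by powers of (x₀ + y₀√D).
The next solution satisfies x₁ + y₁√103 = (x₀ + y₀√103)², giving:
x₁ = x₀² + 103y₀² = 227528² + 103·22419² = 51768990784 + 51768990783 = 103537981567
y₁ = 2x₀y₀ = 2·227528·22419 = 10201900464

Verify: 103537981567² - 103·10201900464² = 10720113626968431775489 - 10720113626968431775488 = 1 ✓

x = 103537981567, y = 10201900464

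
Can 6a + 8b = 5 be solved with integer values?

Step 1: Compute gcd(6, 8).
gcd(6, 8) = 2

Step 2: Check divisibility.
Does 2 divide 5? 5 = 2 x 2 + 1, so no.

By the theorem on linear Diophantine equations, 6a + 8b = 5 has integer solutions if and only if gcd(6, 8) divides 5. Since 2 does not divide 5, no solutions exist.

No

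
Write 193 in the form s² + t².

We need to find integers s, t > 0 such that s² + t² = 193.
Trying s = 7: t² = 193 - 7² = 193 - 49 = 144
t = 12
Check: 7² + 12² = 49 + 144 = 193 ✓

193 = 7² + 12²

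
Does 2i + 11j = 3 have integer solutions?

Step 1: Compute gcd(2, 11).
gcd(2, 11) = 1

Step 2: Check divisibility.
Does 1 divide 3? 3 = 1 x 3, so yes.

By the theorem on linear Diophantine equations, 2i + 11j = 3 has integer solutions if and only if gcd(2, 11) divides 3. Since 1 | 3, solutions exist.

Yes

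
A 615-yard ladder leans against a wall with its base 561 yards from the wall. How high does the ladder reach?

The ladder, wall, and ground form a right triangle with hypotenuse 615 and one leg 561.
By the Pythagorean theorem: h² = 615² - 561² = 378225 - 314721 = 63504
h = √63504 = 252 yards

252 yards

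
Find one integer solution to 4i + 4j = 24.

Step 1: Check solvability.
gcd(4, 4) = 4
Since 4 divides 24, solutions exist.

Step 2: Apply extended Euclidean algorithm to find gcd.
We find integers such that 4*x0 + 4*y0 = 4

Step 3: Scale the particular solution.
Multiply by 24/4 = 6:
i = 0, j = 6

Step 4: Verify.
4*(0) + 4*(6) = 24 = 24 ✓

i = 0, j = 6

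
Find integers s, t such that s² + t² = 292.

We need to find integers s, t > 0 such that s² + t² = 292.
Trying s = 6: t² = 292 - 6² = 292 - 36 = 256
t = 16
Check: 6² + 16² = 36 + 256 = 292 ✓

292 = 6² + 16²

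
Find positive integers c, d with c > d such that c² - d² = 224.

Factor: c² - d² = (c+d)(c-d) = 224.
We need two factors of 224 with the same parity.
Use c+d = 112 and c-d = 2 (product 112·2 = 224).
Adding: 2c = 114, so c = 57.
Subtracting: 2d = 110, so d = 55.
Check: 57² - 55² = 3249 - 3025 = 224 ✓

c = 57, d = 55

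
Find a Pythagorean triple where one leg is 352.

We need the other leg and hypotenuse such that 352² + x² = c².
Take x = 135, c = 377: 352² + 135² = 123904 + 18225 = 142129 = 377² ✓
Triple: (135, 352, 377)

(135, 352, 377)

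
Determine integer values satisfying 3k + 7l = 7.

Step 1: Check solvability.
gcd(3, 7) = 1
Since 1 divides 7, solutions exist.

Step 2: Apply extended Euclidean algorithm to find gcd.
We find integers such that 3*x0 + 7*y0 = 1

Step 3: Scale the particular solution.
Multiply by 7/1 = 7:
k = -14, l = 7

Step 4: Verify.
3*(-14) + 7*(7) = 7 = 7 ✓

k = -14, l = 7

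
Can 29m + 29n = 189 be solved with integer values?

Step 1: Compute gcd(29, 29).
gcd(29, 29) = 29

Step 2: Check divisibility.
Does 29 divide 189? 189 = 29 x 6 + 15, so no.

By the theorem on linear Diophantine equations, 29m + 29n = 189 has integer solutions if and only if gcd(29, 29) divides 189. Since 29 does not divide 189, no solutions exist.

No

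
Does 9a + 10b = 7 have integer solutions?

Step 1: Compute gcd(9, 10).
gcd(9, 10) = 1

Step 2: Check divisibility.
Does 1 divide 7? 7 = 1 x 7, so yes.

By the theorem on linear Diophantine equations, 9a + 10b = 7 has integer solutions if and only if gcd(9, 10) divides 7. Since 1 | 7, solutions exist.

Yes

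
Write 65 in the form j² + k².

We need to find integers j, k > 0 such that j² + k² = 65.
Trying j = 1: k² = 65 - 1² = 65 - 1 = 64
k = 8
Check: 1² + 8² = 1 + 64 = 65 ✓

65 = 1² + 8²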